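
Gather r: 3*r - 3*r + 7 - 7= 0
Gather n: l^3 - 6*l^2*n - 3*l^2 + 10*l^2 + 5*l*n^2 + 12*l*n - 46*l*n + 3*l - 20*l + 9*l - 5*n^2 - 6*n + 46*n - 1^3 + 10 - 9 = l^3 + 7*l^2 - 8*l + n^2*(5*l - 5) + n*(-6*l^2 - 34*l + 40)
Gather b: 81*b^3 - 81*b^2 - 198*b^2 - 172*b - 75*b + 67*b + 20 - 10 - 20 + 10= 81*b^3 - 279*b^2 - 180*b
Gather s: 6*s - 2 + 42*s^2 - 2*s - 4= 42*s^2 + 4*s - 6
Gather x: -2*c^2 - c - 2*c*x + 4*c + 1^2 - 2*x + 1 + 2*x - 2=-2*c^2 - 2*c*x + 3*c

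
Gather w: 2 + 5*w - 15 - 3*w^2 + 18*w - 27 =-3*w^2 + 23*w - 40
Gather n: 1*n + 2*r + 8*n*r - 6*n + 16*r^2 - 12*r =n*(8*r - 5) + 16*r^2 - 10*r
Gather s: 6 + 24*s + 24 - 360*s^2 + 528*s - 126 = -360*s^2 + 552*s - 96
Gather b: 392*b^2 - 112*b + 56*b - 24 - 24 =392*b^2 - 56*b - 48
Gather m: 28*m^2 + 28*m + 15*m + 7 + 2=28*m^2 + 43*m + 9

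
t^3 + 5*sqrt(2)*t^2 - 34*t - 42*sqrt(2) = (t - 3*sqrt(2))*(t + sqrt(2))*(t + 7*sqrt(2))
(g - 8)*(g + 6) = g^2 - 2*g - 48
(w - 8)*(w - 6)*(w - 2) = w^3 - 16*w^2 + 76*w - 96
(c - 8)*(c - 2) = c^2 - 10*c + 16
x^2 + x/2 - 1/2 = (x - 1/2)*(x + 1)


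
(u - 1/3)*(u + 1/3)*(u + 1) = u^3 + u^2 - u/9 - 1/9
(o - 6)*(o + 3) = o^2 - 3*o - 18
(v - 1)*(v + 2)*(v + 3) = v^3 + 4*v^2 + v - 6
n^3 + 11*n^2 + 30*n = n*(n + 5)*(n + 6)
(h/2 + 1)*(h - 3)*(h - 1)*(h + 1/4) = h^4/2 - 7*h^3/8 - 11*h^2/4 + 19*h/8 + 3/4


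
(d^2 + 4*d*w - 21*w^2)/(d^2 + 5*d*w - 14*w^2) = (-d + 3*w)/(-d + 2*w)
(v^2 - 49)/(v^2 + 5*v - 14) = (v - 7)/(v - 2)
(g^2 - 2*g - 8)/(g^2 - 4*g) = (g + 2)/g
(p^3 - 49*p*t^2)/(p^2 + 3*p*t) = (p^2 - 49*t^2)/(p + 3*t)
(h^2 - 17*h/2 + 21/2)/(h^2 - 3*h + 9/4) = 2*(h - 7)/(2*h - 3)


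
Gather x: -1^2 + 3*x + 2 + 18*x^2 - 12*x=18*x^2 - 9*x + 1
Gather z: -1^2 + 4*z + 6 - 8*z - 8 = -4*z - 3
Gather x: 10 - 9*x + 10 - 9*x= 20 - 18*x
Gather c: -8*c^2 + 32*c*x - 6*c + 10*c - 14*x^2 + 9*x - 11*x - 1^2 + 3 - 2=-8*c^2 + c*(32*x + 4) - 14*x^2 - 2*x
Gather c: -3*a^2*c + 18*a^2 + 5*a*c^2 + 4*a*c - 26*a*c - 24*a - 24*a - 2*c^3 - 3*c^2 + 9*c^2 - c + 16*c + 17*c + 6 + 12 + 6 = 18*a^2 - 48*a - 2*c^3 + c^2*(5*a + 6) + c*(-3*a^2 - 22*a + 32) + 24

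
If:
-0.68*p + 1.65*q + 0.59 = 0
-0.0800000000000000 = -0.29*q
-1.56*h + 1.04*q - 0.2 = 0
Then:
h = 0.06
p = 1.54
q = 0.28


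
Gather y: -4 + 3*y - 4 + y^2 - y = y^2 + 2*y - 8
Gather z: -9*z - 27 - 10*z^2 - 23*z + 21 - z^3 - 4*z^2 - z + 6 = -z^3 - 14*z^2 - 33*z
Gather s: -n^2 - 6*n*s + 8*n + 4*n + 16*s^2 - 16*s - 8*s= -n^2 + 12*n + 16*s^2 + s*(-6*n - 24)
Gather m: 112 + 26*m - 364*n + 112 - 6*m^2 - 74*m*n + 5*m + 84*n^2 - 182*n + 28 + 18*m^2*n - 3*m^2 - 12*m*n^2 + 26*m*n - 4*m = m^2*(18*n - 9) + m*(-12*n^2 - 48*n + 27) + 84*n^2 - 546*n + 252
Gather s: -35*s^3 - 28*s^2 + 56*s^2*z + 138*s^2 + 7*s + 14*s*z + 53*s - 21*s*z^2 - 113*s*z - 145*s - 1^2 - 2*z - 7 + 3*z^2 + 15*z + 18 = -35*s^3 + s^2*(56*z + 110) + s*(-21*z^2 - 99*z - 85) + 3*z^2 + 13*z + 10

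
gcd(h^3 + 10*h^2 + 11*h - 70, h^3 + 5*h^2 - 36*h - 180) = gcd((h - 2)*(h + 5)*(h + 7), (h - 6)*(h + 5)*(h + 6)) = h + 5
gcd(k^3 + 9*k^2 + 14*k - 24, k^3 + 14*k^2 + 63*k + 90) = k + 6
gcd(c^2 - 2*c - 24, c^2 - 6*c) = c - 6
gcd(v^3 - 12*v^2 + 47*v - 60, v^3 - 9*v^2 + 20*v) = v^2 - 9*v + 20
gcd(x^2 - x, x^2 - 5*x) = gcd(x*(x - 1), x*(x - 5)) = x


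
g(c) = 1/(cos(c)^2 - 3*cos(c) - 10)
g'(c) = (2*sin(c)*cos(c) - 3*sin(c))/(cos(c)^2 - 3*cos(c) - 10)^2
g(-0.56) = -0.08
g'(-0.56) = 0.00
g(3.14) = -0.17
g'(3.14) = -0.00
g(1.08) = -0.09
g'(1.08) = -0.01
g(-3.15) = -0.17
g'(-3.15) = -0.00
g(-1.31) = -0.09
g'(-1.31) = 0.02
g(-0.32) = -0.08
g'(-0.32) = 0.00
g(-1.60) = -0.10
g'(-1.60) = 0.03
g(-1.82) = -0.11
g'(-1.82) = 0.04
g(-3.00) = -0.17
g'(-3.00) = 0.02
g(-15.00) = -0.14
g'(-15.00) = 0.06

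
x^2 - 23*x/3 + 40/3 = (x - 5)*(x - 8/3)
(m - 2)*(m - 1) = m^2 - 3*m + 2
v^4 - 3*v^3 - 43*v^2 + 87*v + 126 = (v - 7)*(v - 3)*(v + 1)*(v + 6)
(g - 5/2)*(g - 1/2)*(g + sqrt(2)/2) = g^3 - 3*g^2 + sqrt(2)*g^2/2 - 3*sqrt(2)*g/2 + 5*g/4 + 5*sqrt(2)/8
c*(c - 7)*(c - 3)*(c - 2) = c^4 - 12*c^3 + 41*c^2 - 42*c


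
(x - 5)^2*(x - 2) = x^3 - 12*x^2 + 45*x - 50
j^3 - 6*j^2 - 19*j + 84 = (j - 7)*(j - 3)*(j + 4)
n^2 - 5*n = n*(n - 5)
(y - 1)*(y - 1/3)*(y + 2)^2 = y^4 + 8*y^3/3 - y^2 - 4*y + 4/3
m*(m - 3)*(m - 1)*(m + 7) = m^4 + 3*m^3 - 25*m^2 + 21*m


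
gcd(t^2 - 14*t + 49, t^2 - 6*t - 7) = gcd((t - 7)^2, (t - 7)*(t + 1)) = t - 7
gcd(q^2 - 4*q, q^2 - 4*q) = q^2 - 4*q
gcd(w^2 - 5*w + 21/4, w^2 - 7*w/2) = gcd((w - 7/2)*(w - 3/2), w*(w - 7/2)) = w - 7/2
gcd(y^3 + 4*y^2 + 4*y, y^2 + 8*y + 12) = y + 2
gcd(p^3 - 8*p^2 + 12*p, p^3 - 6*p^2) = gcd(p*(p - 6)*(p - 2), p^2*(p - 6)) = p^2 - 6*p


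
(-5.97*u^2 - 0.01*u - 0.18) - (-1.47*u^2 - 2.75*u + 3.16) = -4.5*u^2 + 2.74*u - 3.34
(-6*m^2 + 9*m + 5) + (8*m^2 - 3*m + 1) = 2*m^2 + 6*m + 6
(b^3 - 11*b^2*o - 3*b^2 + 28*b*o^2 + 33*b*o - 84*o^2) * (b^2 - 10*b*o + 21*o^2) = b^5 - 21*b^4*o - 3*b^4 + 159*b^3*o^2 + 63*b^3*o - 511*b^2*o^3 - 477*b^2*o^2 + 588*b*o^4 + 1533*b*o^3 - 1764*o^4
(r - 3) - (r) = -3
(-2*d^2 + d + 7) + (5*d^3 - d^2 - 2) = 5*d^3 - 3*d^2 + d + 5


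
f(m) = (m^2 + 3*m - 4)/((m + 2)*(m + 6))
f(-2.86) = 1.63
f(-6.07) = 51.37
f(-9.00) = 2.38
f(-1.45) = -2.50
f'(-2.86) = 2.38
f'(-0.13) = 0.53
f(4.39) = 0.43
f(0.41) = -0.17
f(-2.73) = 1.98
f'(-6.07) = 714.38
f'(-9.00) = 0.42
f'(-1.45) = 5.13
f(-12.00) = 1.73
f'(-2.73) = 3.14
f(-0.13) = -0.40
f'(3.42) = 0.09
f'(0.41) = 0.34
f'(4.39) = 0.07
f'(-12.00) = 0.11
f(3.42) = 0.35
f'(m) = (2*m + 3)/((m + 2)*(m + 6)) - (m^2 + 3*m - 4)/((m + 2)*(m + 6)^2) - (m^2 + 3*m - 4)/((m + 2)^2*(m + 6)) = (5*m^2 + 32*m + 68)/(m^4 + 16*m^3 + 88*m^2 + 192*m + 144)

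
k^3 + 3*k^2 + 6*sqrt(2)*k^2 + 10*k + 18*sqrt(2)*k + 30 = (k + 3)*(k + sqrt(2))*(k + 5*sqrt(2))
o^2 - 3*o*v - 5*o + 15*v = (o - 5)*(o - 3*v)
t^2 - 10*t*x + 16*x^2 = (t - 8*x)*(t - 2*x)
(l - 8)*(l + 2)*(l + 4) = l^3 - 2*l^2 - 40*l - 64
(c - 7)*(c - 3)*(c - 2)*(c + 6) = c^4 - 6*c^3 - 31*c^2 + 204*c - 252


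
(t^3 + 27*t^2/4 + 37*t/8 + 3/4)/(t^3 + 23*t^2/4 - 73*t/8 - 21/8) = (2*t^2 + 13*t + 6)/(2*t^2 + 11*t - 21)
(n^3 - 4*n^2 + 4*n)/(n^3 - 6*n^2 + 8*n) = (n - 2)/(n - 4)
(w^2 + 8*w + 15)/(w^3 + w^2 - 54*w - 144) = (w + 5)/(w^2 - 2*w - 48)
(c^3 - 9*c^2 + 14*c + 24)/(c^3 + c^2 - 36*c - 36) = (c - 4)/(c + 6)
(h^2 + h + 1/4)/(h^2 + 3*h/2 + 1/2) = (h + 1/2)/(h + 1)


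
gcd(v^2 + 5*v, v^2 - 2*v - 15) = 1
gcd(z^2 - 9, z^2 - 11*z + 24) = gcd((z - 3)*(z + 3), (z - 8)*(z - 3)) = z - 3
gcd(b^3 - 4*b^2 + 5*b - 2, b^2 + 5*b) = 1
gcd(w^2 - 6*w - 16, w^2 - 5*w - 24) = w - 8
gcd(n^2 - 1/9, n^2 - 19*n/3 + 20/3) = 1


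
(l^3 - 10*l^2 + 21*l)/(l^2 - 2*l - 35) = l*(l - 3)/(l + 5)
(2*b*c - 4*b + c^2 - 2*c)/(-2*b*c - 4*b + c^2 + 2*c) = (-2*b*c + 4*b - c^2 + 2*c)/(2*b*c + 4*b - c^2 - 2*c)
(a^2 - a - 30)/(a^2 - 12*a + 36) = (a + 5)/(a - 6)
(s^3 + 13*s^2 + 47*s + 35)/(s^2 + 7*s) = s + 6 + 5/s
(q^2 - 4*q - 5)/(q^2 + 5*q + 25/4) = 4*(q^2 - 4*q - 5)/(4*q^2 + 20*q + 25)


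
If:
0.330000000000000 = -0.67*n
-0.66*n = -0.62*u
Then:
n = -0.49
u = -0.52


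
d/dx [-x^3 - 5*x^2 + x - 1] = -3*x^2 - 10*x + 1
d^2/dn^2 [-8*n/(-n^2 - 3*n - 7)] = 16*(n*(2*n + 3)^2 - 3*(n + 1)*(n^2 + 3*n + 7))/(n^2 + 3*n + 7)^3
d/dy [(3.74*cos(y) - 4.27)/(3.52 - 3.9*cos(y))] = 3.4882*sin(y)/(3.9*cos(y) - 3.52)^2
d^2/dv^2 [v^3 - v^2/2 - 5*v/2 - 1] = 6*v - 1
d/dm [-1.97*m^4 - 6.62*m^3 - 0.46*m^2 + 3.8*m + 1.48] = -7.88*m^3 - 19.86*m^2 - 0.92*m + 3.8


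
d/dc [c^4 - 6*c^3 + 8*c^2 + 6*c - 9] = 4*c^3 - 18*c^2 + 16*c + 6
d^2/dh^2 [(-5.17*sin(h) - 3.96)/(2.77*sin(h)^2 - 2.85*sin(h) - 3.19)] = (-39.668893*sin(h)^5 - 162.353301*sin(h)^4 - 100.97758*sin(h)^3 + 57.179067*sin(h)^2 + 69.920609*sin(h) + 40.307586)/(-2.77*sin(h)^2 + 2.85*sin(h) + 3.19)^3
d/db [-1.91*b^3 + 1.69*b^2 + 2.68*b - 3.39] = -5.73*b^2 + 3.38*b + 2.68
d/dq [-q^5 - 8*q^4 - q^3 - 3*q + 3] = -5*q^4 - 32*q^3 - 3*q^2 - 3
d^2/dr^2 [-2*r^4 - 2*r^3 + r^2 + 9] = -24*r^2 - 12*r + 2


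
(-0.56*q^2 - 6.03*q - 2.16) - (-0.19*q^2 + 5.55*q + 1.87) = -0.37*q^2 - 11.58*q - 4.03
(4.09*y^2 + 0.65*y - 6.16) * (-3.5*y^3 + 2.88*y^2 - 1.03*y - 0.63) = -14.315*y^5 + 9.5042*y^4 + 19.2193*y^3 - 20.987*y^2 + 5.9353*y + 3.8808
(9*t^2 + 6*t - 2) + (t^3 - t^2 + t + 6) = t^3 + 8*t^2 + 7*t + 4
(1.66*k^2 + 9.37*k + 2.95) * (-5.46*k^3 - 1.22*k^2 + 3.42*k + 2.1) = -9.0636*k^5 - 53.1854*k^4 - 21.8612*k^3 + 31.9324*k^2 + 29.766*k + 6.195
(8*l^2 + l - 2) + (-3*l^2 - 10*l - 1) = 5*l^2 - 9*l - 3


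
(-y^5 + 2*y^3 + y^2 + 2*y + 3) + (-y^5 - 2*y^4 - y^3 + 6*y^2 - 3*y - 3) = -2*y^5 - 2*y^4 + y^3 + 7*y^2 - y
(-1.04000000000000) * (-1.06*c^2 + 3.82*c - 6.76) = 1.1024*c^2 - 3.9728*c + 7.0304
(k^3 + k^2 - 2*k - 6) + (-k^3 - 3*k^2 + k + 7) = -2*k^2 - k + 1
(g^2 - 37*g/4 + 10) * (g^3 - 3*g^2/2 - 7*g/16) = g^5 - 43*g^4/4 + 375*g^3/16 - 701*g^2/64 - 35*g/8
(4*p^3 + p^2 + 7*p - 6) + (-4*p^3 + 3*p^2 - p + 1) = 4*p^2 + 6*p - 5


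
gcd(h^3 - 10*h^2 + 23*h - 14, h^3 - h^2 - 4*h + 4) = h^2 - 3*h + 2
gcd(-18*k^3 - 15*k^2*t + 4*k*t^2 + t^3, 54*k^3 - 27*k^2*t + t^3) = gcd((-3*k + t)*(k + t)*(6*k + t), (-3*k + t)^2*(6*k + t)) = -18*k^2 + 3*k*t + t^2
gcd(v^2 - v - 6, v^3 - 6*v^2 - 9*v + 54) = v - 3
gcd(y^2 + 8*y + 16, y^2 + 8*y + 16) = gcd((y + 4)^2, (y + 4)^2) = y^2 + 8*y + 16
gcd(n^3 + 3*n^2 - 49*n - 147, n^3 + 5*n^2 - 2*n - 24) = n + 3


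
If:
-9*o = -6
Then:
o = 2/3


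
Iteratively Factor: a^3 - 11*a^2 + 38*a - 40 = (a - 5)*(a^2 - 6*a + 8) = (a - 5)*(a - 2)*(a - 4)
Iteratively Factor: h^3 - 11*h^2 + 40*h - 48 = (h - 4)*(h^2 - 7*h + 12) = (h - 4)^2*(h - 3)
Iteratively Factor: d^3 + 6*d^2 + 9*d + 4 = (d + 1)*(d^2 + 5*d + 4) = (d + 1)^2*(d + 4)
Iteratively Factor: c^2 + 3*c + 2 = (c + 2)*(c + 1)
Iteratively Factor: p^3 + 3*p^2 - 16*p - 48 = (p + 4)*(p^2 - p - 12) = (p + 3)*(p + 4)*(p - 4)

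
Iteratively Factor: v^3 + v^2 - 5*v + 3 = (v - 1)*(v^2 + 2*v - 3) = (v - 1)^2*(v + 3)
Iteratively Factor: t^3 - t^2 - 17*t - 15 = (t + 1)*(t^2 - 2*t - 15) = (t - 5)*(t + 1)*(t + 3)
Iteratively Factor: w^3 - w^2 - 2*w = (w + 1)*(w^2 - 2*w) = w*(w + 1)*(w - 2)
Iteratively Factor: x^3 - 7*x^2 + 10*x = (x - 5)*(x^2 - 2*x) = x*(x - 5)*(x - 2)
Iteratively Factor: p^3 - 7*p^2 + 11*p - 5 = (p - 1)*(p^2 - 6*p + 5) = (p - 1)^2*(p - 5)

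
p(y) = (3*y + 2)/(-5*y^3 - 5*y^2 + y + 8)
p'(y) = (3*y + 2)*(15*y^2 + 10*y - 1)/(-5*y^3 - 5*y^2 + y + 8)^2 + 3/(-5*y^3 - 5*y^2 + y + 8)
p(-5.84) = -0.02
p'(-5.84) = -0.01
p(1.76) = -0.22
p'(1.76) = 0.33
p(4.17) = -0.03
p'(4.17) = 0.02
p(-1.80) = -0.18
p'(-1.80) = -0.12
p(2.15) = -0.13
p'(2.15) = 0.15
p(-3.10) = -0.07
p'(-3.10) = -0.04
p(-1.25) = -0.20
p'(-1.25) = 0.12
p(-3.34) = -0.06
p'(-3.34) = -0.04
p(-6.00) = -0.02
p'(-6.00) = -0.00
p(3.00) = -0.07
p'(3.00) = 0.05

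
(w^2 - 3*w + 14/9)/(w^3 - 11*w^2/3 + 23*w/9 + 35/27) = 3*(3*w - 2)/(9*w^2 - 12*w - 5)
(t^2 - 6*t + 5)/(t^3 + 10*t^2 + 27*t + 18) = (t^2 - 6*t + 5)/(t^3 + 10*t^2 + 27*t + 18)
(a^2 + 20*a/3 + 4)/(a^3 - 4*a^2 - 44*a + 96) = (a + 2/3)/(a^2 - 10*a + 16)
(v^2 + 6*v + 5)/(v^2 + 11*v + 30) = (v + 1)/(v + 6)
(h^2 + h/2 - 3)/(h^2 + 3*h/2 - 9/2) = (h + 2)/(h + 3)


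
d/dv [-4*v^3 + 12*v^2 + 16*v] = -12*v^2 + 24*v + 16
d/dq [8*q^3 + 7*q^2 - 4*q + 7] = 24*q^2 + 14*q - 4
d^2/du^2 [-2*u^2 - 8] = -4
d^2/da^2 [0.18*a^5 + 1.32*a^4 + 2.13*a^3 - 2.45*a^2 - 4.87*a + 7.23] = 3.6*a^3 + 15.84*a^2 + 12.78*a - 4.9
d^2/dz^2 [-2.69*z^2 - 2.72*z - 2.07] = -5.38000000000000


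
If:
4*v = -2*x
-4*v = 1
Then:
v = -1/4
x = 1/2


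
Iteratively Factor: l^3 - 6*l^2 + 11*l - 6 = (l - 1)*(l^2 - 5*l + 6) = (l - 2)*(l - 1)*(l - 3)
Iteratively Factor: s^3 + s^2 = (s + 1)*(s^2) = s*(s + 1)*(s)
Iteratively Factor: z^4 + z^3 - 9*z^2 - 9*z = (z + 1)*(z^3 - 9*z) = (z - 3)*(z + 1)*(z^2 + 3*z) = (z - 3)*(z + 1)*(z + 3)*(z)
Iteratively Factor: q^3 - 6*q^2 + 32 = (q + 2)*(q^2 - 8*q + 16) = (q - 4)*(q + 2)*(q - 4)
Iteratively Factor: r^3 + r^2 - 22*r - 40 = (r + 4)*(r^2 - 3*r - 10) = (r + 2)*(r + 4)*(r - 5)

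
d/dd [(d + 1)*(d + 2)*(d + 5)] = 3*d^2 + 16*d + 17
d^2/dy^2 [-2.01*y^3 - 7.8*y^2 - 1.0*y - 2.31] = -12.06*y - 15.6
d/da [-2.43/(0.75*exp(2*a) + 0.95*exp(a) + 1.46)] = (3.645*exp(a) + 2.3085)*exp(a)/(0.75*exp(2*a) + 0.95*exp(a) + 1.46)^2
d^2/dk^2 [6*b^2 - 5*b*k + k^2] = 2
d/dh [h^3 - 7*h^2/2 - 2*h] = 3*h^2 - 7*h - 2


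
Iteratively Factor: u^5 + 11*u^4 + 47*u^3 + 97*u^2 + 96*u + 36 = (u + 3)*(u^4 + 8*u^3 + 23*u^2 + 28*u + 12) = (u + 3)^2*(u^3 + 5*u^2 + 8*u + 4) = (u + 1)*(u + 3)^2*(u^2 + 4*u + 4) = (u + 1)*(u + 2)*(u + 3)^2*(u + 2)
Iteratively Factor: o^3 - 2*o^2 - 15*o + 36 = (o - 3)*(o^2 + o - 12) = (o - 3)^2*(o + 4)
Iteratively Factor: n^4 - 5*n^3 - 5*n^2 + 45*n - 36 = (n + 3)*(n^3 - 8*n^2 + 19*n - 12) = (n - 3)*(n + 3)*(n^2 - 5*n + 4) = (n - 4)*(n - 3)*(n + 3)*(n - 1)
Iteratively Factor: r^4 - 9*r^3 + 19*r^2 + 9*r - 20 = (r - 5)*(r^3 - 4*r^2 - r + 4) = (r - 5)*(r + 1)*(r^2 - 5*r + 4) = (r - 5)*(r - 4)*(r + 1)*(r - 1)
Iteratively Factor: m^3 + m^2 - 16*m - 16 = (m + 1)*(m^2 - 16) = (m + 1)*(m + 4)*(m - 4)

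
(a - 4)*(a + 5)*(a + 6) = a^3 + 7*a^2 - 14*a - 120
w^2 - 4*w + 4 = (w - 2)^2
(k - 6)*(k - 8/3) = k^2 - 26*k/3 + 16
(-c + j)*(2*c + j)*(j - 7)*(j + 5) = -2*c^2*j^2 + 4*c^2*j + 70*c^2 + c*j^3 - 2*c*j^2 - 35*c*j + j^4 - 2*j^3 - 35*j^2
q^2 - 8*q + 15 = (q - 5)*(q - 3)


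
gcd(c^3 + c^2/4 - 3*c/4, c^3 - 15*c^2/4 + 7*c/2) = c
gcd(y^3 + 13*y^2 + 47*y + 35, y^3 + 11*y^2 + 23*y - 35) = y^2 + 12*y + 35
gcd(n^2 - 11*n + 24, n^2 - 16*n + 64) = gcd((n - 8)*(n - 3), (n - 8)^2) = n - 8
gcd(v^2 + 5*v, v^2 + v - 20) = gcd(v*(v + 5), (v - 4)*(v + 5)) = v + 5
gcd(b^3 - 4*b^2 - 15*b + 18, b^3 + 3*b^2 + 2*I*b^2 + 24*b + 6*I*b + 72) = b + 3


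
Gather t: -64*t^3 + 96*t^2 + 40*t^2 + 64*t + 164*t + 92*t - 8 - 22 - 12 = -64*t^3 + 136*t^2 + 320*t - 42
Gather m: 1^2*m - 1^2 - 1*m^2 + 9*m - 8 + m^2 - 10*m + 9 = 0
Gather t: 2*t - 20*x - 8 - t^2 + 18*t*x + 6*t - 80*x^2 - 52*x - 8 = -t^2 + t*(18*x + 8) - 80*x^2 - 72*x - 16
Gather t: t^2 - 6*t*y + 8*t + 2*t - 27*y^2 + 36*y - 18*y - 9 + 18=t^2 + t*(10 - 6*y) - 27*y^2 + 18*y + 9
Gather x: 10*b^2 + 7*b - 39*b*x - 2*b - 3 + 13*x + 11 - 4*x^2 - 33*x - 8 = 10*b^2 + 5*b - 4*x^2 + x*(-39*b - 20)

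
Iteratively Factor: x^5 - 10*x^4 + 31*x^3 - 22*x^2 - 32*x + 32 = (x - 1)*(x^4 - 9*x^3 + 22*x^2 - 32) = (x - 4)*(x - 1)*(x^3 - 5*x^2 + 2*x + 8) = (x - 4)*(x - 1)*(x + 1)*(x^2 - 6*x + 8) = (x - 4)*(x - 2)*(x - 1)*(x + 1)*(x - 4)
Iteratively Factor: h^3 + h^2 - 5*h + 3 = (h - 1)*(h^2 + 2*h - 3) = (h - 1)^2*(h + 3)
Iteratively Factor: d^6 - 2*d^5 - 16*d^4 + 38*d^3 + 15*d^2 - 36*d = (d - 3)*(d^5 + d^4 - 13*d^3 - d^2 + 12*d) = (d - 3)*(d + 4)*(d^4 - 3*d^3 - d^2 + 3*d) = d*(d - 3)*(d + 4)*(d^3 - 3*d^2 - d + 3) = d*(d - 3)*(d - 1)*(d + 4)*(d^2 - 2*d - 3) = d*(d - 3)*(d - 1)*(d + 1)*(d + 4)*(d - 3)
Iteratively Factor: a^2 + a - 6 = (a - 2)*(a + 3)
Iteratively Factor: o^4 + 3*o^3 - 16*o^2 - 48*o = (o + 3)*(o^3 - 16*o) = (o + 3)*(o + 4)*(o^2 - 4*o) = (o - 4)*(o + 3)*(o + 4)*(o)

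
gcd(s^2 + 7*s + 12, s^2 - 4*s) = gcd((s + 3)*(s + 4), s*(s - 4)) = 1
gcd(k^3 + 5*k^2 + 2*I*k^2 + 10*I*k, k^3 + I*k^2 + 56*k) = k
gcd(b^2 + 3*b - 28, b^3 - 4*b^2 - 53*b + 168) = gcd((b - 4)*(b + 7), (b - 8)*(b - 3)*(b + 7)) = b + 7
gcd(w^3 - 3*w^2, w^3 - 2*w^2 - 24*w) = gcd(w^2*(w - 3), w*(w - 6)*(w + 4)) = w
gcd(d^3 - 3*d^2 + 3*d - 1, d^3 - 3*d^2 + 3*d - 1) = d^3 - 3*d^2 + 3*d - 1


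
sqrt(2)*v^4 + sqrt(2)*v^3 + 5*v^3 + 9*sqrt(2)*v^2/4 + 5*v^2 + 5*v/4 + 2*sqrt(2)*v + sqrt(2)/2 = (v + 1/2)^2*(v + 2*sqrt(2))*(sqrt(2)*v + 1)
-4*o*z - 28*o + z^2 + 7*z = (-4*o + z)*(z + 7)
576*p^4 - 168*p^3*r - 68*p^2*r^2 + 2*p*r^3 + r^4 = (-8*p + r)*(-2*p + r)*(6*p + r)^2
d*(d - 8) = d^2 - 8*d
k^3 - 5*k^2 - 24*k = k*(k - 8)*(k + 3)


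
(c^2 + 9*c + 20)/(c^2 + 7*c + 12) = (c + 5)/(c + 3)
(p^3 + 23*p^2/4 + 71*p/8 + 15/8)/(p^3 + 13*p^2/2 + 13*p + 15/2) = (p + 1/4)/(p + 1)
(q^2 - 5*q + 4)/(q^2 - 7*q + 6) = (q - 4)/(q - 6)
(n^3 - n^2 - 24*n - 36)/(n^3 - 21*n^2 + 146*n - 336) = (n^2 + 5*n + 6)/(n^2 - 15*n + 56)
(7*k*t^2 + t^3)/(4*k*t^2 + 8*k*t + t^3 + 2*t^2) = t*(7*k + t)/(4*k*t + 8*k + t^2 + 2*t)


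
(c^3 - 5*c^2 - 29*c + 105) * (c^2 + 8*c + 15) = c^5 + 3*c^4 - 54*c^3 - 202*c^2 + 405*c + 1575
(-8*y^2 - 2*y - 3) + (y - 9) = -8*y^2 - y - 12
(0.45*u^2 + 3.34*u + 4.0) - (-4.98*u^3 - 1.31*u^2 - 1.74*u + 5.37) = 4.98*u^3 + 1.76*u^2 + 5.08*u - 1.37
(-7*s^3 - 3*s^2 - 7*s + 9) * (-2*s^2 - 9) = 14*s^5 + 6*s^4 + 77*s^3 + 9*s^2 + 63*s - 81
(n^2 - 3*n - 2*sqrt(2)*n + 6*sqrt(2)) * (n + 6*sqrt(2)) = n^3 - 3*n^2 + 4*sqrt(2)*n^2 - 24*n - 12*sqrt(2)*n + 72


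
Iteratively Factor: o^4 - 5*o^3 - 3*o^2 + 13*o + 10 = (o - 2)*(o^3 - 3*o^2 - 9*o - 5) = (o - 5)*(o - 2)*(o^2 + 2*o + 1) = (o - 5)*(o - 2)*(o + 1)*(o + 1)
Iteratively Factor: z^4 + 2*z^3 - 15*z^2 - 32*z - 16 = (z + 1)*(z^3 + z^2 - 16*z - 16) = (z + 1)^2*(z^2 - 16) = (z - 4)*(z + 1)^2*(z + 4)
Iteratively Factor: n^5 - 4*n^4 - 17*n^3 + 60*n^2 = (n)*(n^4 - 4*n^3 - 17*n^2 + 60*n) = n^2*(n^3 - 4*n^2 - 17*n + 60) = n^2*(n - 5)*(n^2 + n - 12) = n^2*(n - 5)*(n + 4)*(n - 3)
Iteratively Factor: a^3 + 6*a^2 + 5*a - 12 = (a + 4)*(a^2 + 2*a - 3) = (a + 3)*(a + 4)*(a - 1)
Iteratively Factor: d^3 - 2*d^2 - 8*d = (d - 4)*(d^2 + 2*d) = (d - 4)*(d + 2)*(d)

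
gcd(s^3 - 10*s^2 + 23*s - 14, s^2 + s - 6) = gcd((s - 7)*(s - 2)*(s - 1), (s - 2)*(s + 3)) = s - 2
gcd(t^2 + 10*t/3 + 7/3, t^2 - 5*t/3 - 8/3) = t + 1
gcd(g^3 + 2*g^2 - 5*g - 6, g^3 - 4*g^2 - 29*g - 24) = g^2 + 4*g + 3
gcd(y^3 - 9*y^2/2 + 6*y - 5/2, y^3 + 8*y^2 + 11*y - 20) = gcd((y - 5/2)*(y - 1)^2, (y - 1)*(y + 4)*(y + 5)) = y - 1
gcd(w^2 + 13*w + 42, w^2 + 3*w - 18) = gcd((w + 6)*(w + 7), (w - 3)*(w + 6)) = w + 6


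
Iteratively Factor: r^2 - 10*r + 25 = (r - 5)*(r - 5)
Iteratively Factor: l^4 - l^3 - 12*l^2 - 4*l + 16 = (l + 2)*(l^3 - 3*l^2 - 6*l + 8) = (l - 1)*(l + 2)*(l^2 - 2*l - 8) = (l - 1)*(l + 2)^2*(l - 4)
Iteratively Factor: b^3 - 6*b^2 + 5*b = (b - 5)*(b^2 - b) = b*(b - 5)*(b - 1)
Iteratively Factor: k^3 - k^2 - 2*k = (k - 2)*(k^2 + k) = (k - 2)*(k + 1)*(k)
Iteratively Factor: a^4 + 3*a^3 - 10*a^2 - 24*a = (a - 3)*(a^3 + 6*a^2 + 8*a) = (a - 3)*(a + 2)*(a^2 + 4*a) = (a - 3)*(a + 2)*(a + 4)*(a)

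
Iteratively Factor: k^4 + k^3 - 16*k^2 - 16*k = (k - 4)*(k^3 + 5*k^2 + 4*k) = (k - 4)*(k + 4)*(k^2 + k) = (k - 4)*(k + 1)*(k + 4)*(k)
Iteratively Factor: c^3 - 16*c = (c + 4)*(c^2 - 4*c) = c*(c + 4)*(c - 4)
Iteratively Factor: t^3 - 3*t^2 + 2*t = (t)*(t^2 - 3*t + 2) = t*(t - 1)*(t - 2)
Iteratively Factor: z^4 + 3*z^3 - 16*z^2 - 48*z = (z - 4)*(z^3 + 7*z^2 + 12*z) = (z - 4)*(z + 4)*(z^2 + 3*z) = (z - 4)*(z + 3)*(z + 4)*(z)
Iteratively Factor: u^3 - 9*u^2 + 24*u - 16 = (u - 4)*(u^2 - 5*u + 4) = (u - 4)*(u - 1)*(u - 4)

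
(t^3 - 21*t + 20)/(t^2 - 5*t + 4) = t + 5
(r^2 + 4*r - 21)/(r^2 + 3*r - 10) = (r^2 + 4*r - 21)/(r^2 + 3*r - 10)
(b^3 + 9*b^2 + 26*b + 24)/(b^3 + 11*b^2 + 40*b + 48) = (b + 2)/(b + 4)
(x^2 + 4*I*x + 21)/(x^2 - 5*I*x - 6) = (x + 7*I)/(x - 2*I)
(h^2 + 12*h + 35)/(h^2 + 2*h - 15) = (h + 7)/(h - 3)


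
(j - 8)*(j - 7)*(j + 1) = j^3 - 14*j^2 + 41*j + 56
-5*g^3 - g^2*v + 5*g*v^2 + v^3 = (-g + v)*(g + v)*(5*g + v)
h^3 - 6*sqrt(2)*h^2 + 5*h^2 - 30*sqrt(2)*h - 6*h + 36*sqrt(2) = (h - 1)*(h + 6)*(h - 6*sqrt(2))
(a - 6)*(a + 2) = a^2 - 4*a - 12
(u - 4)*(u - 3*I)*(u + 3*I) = u^3 - 4*u^2 + 9*u - 36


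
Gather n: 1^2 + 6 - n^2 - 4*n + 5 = -n^2 - 4*n + 12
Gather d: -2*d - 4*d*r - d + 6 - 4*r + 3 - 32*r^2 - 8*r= d*(-4*r - 3) - 32*r^2 - 12*r + 9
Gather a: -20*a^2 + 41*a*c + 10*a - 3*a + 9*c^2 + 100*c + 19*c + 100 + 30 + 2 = -20*a^2 + a*(41*c + 7) + 9*c^2 + 119*c + 132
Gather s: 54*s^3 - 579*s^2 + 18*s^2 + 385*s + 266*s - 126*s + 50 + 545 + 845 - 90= 54*s^3 - 561*s^2 + 525*s + 1350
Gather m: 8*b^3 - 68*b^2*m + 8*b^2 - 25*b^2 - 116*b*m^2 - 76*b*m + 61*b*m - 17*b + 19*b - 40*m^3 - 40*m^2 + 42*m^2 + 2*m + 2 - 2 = 8*b^3 - 17*b^2 + 2*b - 40*m^3 + m^2*(2 - 116*b) + m*(-68*b^2 - 15*b + 2)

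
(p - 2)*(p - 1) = p^2 - 3*p + 2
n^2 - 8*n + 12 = (n - 6)*(n - 2)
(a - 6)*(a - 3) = a^2 - 9*a + 18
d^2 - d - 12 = (d - 4)*(d + 3)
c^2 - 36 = (c - 6)*(c + 6)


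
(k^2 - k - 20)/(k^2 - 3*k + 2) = (k^2 - k - 20)/(k^2 - 3*k + 2)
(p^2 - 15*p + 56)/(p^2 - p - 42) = (p - 8)/(p + 6)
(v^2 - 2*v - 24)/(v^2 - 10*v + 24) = (v + 4)/(v - 4)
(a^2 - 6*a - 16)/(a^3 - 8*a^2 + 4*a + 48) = (a - 8)/(a^2 - 10*a + 24)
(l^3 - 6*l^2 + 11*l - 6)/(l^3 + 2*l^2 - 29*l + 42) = (l - 1)/(l + 7)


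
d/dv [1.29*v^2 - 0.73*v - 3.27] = 2.58*v - 0.73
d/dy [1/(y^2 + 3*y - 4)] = (-2*y - 3)/(y^2 + 3*y - 4)^2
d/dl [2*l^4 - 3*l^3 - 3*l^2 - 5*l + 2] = 8*l^3 - 9*l^2 - 6*l - 5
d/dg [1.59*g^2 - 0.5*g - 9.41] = 3.18*g - 0.5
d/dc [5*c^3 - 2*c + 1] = 15*c^2 - 2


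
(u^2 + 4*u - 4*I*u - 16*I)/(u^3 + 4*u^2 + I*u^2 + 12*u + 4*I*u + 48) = (u - 4*I)/(u^2 + I*u + 12)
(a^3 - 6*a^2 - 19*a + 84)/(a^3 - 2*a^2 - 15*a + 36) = (a - 7)/(a - 3)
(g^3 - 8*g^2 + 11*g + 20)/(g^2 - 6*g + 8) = (g^2 - 4*g - 5)/(g - 2)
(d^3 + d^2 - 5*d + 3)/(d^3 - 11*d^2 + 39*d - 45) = (d^3 + d^2 - 5*d + 3)/(d^3 - 11*d^2 + 39*d - 45)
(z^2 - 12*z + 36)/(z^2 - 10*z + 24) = (z - 6)/(z - 4)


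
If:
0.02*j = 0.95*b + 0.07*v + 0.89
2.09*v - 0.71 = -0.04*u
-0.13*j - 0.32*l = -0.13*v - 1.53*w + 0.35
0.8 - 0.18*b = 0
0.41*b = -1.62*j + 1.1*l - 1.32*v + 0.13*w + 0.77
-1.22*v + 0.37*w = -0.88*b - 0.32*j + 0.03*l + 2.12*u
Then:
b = 4.44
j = 253.29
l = 361.68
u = 52.35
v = -0.66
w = 97.45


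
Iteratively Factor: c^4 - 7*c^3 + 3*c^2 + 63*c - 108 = (c - 3)*(c^3 - 4*c^2 - 9*c + 36) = (c - 3)^2*(c^2 - c - 12) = (c - 3)^2*(c + 3)*(c - 4)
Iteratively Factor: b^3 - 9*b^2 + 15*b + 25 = (b + 1)*(b^2 - 10*b + 25) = (b - 5)*(b + 1)*(b - 5)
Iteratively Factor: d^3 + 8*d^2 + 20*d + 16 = (d + 4)*(d^2 + 4*d + 4) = (d + 2)*(d + 4)*(d + 2)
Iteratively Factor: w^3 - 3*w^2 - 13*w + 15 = (w + 3)*(w^2 - 6*w + 5) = (w - 5)*(w + 3)*(w - 1)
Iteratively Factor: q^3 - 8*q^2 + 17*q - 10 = (q - 1)*(q^2 - 7*q + 10) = (q - 5)*(q - 1)*(q - 2)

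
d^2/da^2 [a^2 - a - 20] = 2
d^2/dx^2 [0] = 0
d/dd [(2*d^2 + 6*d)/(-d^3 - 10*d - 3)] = 2*(d*(d + 3)*(3*d^2 + 10) - (2*d + 3)*(d^3 + 10*d + 3))/(d^3 + 10*d + 3)^2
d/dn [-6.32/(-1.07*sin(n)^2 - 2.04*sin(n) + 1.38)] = -(13.5248*sin(n) + 12.8928)*cos(n)/(1.07*sin(n)^2 + 2.04*sin(n) - 1.38)^2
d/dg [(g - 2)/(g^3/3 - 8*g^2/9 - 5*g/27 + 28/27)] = 162*(-3*g^3 + 13*g^2 - 16*g + 3)/(81*g^6 - 432*g^5 + 486*g^4 + 744*g^3 - 1319*g^2 - 280*g + 784)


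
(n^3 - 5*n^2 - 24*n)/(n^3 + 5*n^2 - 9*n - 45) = n*(n - 8)/(n^2 + 2*n - 15)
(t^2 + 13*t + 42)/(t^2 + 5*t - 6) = (t + 7)/(t - 1)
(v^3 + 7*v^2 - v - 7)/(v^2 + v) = v + 6 - 7/v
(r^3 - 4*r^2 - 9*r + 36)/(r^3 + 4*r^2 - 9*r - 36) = (r - 4)/(r + 4)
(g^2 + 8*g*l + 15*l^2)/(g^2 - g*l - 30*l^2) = (g + 3*l)/(g - 6*l)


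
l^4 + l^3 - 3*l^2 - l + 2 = (l - 1)^2*(l + 1)*(l + 2)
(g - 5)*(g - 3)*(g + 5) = g^3 - 3*g^2 - 25*g + 75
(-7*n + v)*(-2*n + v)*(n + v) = 14*n^3 + 5*n^2*v - 8*n*v^2 + v^3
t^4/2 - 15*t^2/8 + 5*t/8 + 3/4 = (t/2 + 1)*(t - 3/2)*(t - 1)*(t + 1/2)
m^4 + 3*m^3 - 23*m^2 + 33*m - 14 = (m - 2)*(m - 1)^2*(m + 7)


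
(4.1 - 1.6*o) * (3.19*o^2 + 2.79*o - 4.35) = -5.104*o^3 + 8.615*o^2 + 18.399*o - 17.835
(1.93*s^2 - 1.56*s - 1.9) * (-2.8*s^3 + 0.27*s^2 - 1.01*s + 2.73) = -5.404*s^5 + 4.8891*s^4 + 2.9495*s^3 + 6.3315*s^2 - 2.3398*s - 5.187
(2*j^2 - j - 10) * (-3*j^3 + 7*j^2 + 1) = -6*j^5 + 17*j^4 + 23*j^3 - 68*j^2 - j - 10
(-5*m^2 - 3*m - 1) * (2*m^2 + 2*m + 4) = -10*m^4 - 16*m^3 - 28*m^2 - 14*m - 4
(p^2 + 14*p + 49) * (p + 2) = p^3 + 16*p^2 + 77*p + 98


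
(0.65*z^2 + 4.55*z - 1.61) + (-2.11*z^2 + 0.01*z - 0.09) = -1.46*z^2 + 4.56*z - 1.7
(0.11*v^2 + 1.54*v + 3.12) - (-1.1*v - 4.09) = 0.11*v^2 + 2.64*v + 7.21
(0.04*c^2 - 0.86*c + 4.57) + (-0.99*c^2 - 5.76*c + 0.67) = -0.95*c^2 - 6.62*c + 5.24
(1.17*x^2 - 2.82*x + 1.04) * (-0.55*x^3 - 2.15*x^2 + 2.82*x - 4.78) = -0.6435*x^5 - 0.9645*x^4 + 8.7904*x^3 - 15.781*x^2 + 16.4124*x - 4.9712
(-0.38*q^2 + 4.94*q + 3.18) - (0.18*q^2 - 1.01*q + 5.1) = -0.56*q^2 + 5.95*q - 1.92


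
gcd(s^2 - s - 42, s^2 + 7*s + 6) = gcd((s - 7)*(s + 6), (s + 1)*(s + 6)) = s + 6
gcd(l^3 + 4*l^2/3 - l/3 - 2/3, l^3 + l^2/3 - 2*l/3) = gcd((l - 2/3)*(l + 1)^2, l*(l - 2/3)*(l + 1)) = l^2 + l/3 - 2/3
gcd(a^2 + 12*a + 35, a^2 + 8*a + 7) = a + 7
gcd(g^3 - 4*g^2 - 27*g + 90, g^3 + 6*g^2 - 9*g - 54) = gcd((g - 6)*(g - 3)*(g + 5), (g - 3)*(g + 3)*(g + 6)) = g - 3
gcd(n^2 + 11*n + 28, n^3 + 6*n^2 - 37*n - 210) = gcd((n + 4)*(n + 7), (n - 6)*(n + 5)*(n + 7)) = n + 7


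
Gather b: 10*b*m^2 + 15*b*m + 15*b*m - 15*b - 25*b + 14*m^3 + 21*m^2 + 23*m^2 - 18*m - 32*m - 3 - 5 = b*(10*m^2 + 30*m - 40) + 14*m^3 + 44*m^2 - 50*m - 8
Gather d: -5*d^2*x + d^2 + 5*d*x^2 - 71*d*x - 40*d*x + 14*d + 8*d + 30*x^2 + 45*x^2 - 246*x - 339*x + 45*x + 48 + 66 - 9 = d^2*(1 - 5*x) + d*(5*x^2 - 111*x + 22) + 75*x^2 - 540*x + 105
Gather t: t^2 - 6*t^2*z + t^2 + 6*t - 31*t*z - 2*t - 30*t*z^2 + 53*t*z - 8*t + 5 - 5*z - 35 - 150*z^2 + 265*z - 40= t^2*(2 - 6*z) + t*(-30*z^2 + 22*z - 4) - 150*z^2 + 260*z - 70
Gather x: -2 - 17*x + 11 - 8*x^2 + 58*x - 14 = -8*x^2 + 41*x - 5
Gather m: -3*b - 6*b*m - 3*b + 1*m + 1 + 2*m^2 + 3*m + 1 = -6*b + 2*m^2 + m*(4 - 6*b) + 2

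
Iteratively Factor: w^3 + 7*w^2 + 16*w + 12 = (w + 2)*(w^2 + 5*w + 6) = (w + 2)*(w + 3)*(w + 2)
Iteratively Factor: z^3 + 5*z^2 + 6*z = (z + 3)*(z^2 + 2*z) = (z + 2)*(z + 3)*(z)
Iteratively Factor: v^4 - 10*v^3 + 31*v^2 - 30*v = (v - 3)*(v^3 - 7*v^2 + 10*v) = (v - 3)*(v - 2)*(v^2 - 5*v) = (v - 5)*(v - 3)*(v - 2)*(v)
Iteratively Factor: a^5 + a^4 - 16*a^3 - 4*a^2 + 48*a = (a - 2)*(a^4 + 3*a^3 - 10*a^2 - 24*a) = (a - 2)*(a + 4)*(a^3 - a^2 - 6*a) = (a - 2)*(a + 2)*(a + 4)*(a^2 - 3*a) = a*(a - 2)*(a + 2)*(a + 4)*(a - 3)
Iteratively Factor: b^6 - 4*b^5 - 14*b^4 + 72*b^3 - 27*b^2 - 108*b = (b - 3)*(b^5 - b^4 - 17*b^3 + 21*b^2 + 36*b) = b*(b - 3)*(b^4 - b^3 - 17*b^2 + 21*b + 36) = b*(b - 3)^2*(b^3 + 2*b^2 - 11*b - 12) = b*(b - 3)^3*(b^2 + 5*b + 4) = b*(b - 3)^3*(b + 1)*(b + 4)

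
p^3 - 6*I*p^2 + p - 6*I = (p - 6*I)*(p - I)*(p + I)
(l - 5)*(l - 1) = l^2 - 6*l + 5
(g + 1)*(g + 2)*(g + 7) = g^3 + 10*g^2 + 23*g + 14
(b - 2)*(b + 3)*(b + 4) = b^3 + 5*b^2 - 2*b - 24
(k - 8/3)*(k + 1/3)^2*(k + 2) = k^4 - 17*k^2/3 - 98*k/27 - 16/27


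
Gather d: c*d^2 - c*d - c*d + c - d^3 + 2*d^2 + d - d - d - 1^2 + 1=c - d^3 + d^2*(c + 2) + d*(-2*c - 1)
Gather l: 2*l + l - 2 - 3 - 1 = 3*l - 6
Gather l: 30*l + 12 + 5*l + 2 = 35*l + 14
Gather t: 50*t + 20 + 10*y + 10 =50*t + 10*y + 30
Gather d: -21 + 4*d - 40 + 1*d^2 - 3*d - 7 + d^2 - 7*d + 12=2*d^2 - 6*d - 56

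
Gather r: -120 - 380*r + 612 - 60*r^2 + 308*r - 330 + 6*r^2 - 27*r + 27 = -54*r^2 - 99*r + 189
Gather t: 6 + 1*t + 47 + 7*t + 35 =8*t + 88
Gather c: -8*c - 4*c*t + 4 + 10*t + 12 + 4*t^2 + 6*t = c*(-4*t - 8) + 4*t^2 + 16*t + 16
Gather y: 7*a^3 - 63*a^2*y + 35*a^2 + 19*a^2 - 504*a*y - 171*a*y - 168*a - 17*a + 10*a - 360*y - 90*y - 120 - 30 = 7*a^3 + 54*a^2 - 175*a + y*(-63*a^2 - 675*a - 450) - 150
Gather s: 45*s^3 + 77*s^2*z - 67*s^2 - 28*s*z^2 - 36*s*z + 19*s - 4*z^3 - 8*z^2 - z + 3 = 45*s^3 + s^2*(77*z - 67) + s*(-28*z^2 - 36*z + 19) - 4*z^3 - 8*z^2 - z + 3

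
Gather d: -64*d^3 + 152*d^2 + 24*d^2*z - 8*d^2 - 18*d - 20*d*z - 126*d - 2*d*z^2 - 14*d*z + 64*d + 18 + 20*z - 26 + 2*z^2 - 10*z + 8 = -64*d^3 + d^2*(24*z + 144) + d*(-2*z^2 - 34*z - 80) + 2*z^2 + 10*z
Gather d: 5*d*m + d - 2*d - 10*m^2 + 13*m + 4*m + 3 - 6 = d*(5*m - 1) - 10*m^2 + 17*m - 3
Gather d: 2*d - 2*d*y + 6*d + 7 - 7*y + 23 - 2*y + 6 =d*(8 - 2*y) - 9*y + 36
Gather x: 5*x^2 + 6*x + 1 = 5*x^2 + 6*x + 1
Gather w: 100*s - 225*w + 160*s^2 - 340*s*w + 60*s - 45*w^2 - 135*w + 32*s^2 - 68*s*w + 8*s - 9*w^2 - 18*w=192*s^2 + 168*s - 54*w^2 + w*(-408*s - 378)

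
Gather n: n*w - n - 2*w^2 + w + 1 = n*(w - 1) - 2*w^2 + w + 1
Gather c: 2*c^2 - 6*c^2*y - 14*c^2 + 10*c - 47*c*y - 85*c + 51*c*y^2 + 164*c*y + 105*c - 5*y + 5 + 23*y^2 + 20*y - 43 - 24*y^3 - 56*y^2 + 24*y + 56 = c^2*(-6*y - 12) + c*(51*y^2 + 117*y + 30) - 24*y^3 - 33*y^2 + 39*y + 18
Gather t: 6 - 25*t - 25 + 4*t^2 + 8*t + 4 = 4*t^2 - 17*t - 15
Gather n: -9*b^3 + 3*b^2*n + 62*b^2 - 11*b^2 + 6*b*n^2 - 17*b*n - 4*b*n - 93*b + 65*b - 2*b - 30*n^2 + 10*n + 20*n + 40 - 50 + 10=-9*b^3 + 51*b^2 - 30*b + n^2*(6*b - 30) + n*(3*b^2 - 21*b + 30)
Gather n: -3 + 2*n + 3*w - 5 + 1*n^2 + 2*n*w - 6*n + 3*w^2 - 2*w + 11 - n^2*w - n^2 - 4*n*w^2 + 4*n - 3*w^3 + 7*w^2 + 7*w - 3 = -n^2*w + n*(-4*w^2 + 2*w) - 3*w^3 + 10*w^2 + 8*w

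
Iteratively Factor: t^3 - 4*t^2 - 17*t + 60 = (t + 4)*(t^2 - 8*t + 15) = (t - 3)*(t + 4)*(t - 5)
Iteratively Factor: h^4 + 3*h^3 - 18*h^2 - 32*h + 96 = (h - 3)*(h^3 + 6*h^2 - 32) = (h - 3)*(h + 4)*(h^2 + 2*h - 8) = (h - 3)*(h - 2)*(h + 4)*(h + 4)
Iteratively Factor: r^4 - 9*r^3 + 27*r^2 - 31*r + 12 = (r - 1)*(r^3 - 8*r^2 + 19*r - 12) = (r - 4)*(r - 1)*(r^2 - 4*r + 3) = (r - 4)*(r - 3)*(r - 1)*(r - 1)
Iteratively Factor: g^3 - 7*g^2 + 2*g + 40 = (g + 2)*(g^2 - 9*g + 20) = (g - 5)*(g + 2)*(g - 4)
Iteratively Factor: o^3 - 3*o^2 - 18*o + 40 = (o - 5)*(o^2 + 2*o - 8) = (o - 5)*(o - 2)*(o + 4)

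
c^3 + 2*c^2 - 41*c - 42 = (c - 6)*(c + 1)*(c + 7)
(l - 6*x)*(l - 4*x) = l^2 - 10*l*x + 24*x^2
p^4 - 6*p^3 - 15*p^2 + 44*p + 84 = (p - 7)*(p - 3)*(p + 2)^2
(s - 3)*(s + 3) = s^2 - 9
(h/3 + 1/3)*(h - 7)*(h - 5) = h^3/3 - 11*h^2/3 + 23*h/3 + 35/3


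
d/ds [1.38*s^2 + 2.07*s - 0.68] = 2.76*s + 2.07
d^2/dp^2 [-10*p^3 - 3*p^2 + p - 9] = -60*p - 6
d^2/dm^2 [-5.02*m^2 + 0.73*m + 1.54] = -10.0400000000000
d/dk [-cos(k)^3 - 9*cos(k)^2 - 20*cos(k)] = (3*cos(k)^2 + 18*cos(k) + 20)*sin(k)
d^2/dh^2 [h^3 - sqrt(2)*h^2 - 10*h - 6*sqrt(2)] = 6*h - 2*sqrt(2)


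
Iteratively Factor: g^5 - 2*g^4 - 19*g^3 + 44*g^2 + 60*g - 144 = (g - 3)*(g^4 + g^3 - 16*g^2 - 4*g + 48) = (g - 3)*(g - 2)*(g^3 + 3*g^2 - 10*g - 24) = (g - 3)^2*(g - 2)*(g^2 + 6*g + 8) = (g - 3)^2*(g - 2)*(g + 2)*(g + 4)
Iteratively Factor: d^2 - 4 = (d - 2)*(d + 2)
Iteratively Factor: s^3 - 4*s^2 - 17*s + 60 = (s - 5)*(s^2 + s - 12) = (s - 5)*(s + 4)*(s - 3)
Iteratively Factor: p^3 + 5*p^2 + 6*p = (p + 2)*(p^2 + 3*p) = (p + 2)*(p + 3)*(p)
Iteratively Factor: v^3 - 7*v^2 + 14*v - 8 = (v - 2)*(v^2 - 5*v + 4) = (v - 4)*(v - 2)*(v - 1)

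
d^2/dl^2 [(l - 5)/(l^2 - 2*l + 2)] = 2*((7 - 3*l)*(l^2 - 2*l + 2) + 4*(l - 5)*(l - 1)^2)/(l^2 - 2*l + 2)^3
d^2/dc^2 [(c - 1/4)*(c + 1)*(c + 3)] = 6*c + 15/2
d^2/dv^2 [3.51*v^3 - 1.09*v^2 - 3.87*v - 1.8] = 21.06*v - 2.18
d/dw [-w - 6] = -1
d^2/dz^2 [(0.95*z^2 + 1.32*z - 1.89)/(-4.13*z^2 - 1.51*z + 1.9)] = (-33.181246*z^3 + 148.697346*z^2 + 8.57140200000001*z + 23.847278)/(70.444997*z^6 + 77.267757*z^5 - 68.973891*z^4 - 67.650869*z^3 + 31.73133*z^2 + 16.3533*z - 6.859)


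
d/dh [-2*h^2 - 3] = -4*h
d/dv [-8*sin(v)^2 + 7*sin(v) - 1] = (7 - 16*sin(v))*cos(v)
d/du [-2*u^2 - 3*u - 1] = -4*u - 3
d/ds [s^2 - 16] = 2*s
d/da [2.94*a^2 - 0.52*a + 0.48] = 5.88*a - 0.52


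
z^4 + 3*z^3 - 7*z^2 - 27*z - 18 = (z - 3)*(z + 1)*(z + 2)*(z + 3)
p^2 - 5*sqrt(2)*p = p*(p - 5*sqrt(2))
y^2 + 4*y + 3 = (y + 1)*(y + 3)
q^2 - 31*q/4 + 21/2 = (q - 6)*(q - 7/4)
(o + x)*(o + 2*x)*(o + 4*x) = o^3 + 7*o^2*x + 14*o*x^2 + 8*x^3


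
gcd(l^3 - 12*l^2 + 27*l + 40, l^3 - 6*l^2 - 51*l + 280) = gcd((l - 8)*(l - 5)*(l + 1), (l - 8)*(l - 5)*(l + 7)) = l^2 - 13*l + 40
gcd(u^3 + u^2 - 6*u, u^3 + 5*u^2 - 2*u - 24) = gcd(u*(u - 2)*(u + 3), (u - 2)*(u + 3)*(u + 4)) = u^2 + u - 6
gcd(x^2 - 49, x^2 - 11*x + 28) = x - 7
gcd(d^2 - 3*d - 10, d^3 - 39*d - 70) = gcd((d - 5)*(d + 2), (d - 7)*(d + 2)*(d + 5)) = d + 2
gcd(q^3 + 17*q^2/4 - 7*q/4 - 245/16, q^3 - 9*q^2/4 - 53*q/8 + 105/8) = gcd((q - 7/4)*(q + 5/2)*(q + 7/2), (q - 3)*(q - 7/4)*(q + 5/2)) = q^2 + 3*q/4 - 35/8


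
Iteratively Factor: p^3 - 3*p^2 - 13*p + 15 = (p - 5)*(p^2 + 2*p - 3) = (p - 5)*(p + 3)*(p - 1)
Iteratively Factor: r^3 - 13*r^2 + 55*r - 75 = (r - 5)*(r^2 - 8*r + 15) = (r - 5)*(r - 3)*(r - 5)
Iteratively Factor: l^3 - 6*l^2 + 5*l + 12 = (l - 3)*(l^2 - 3*l - 4) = (l - 4)*(l - 3)*(l + 1)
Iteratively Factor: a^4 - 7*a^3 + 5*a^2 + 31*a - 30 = (a - 5)*(a^3 - 2*a^2 - 5*a + 6) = (a - 5)*(a + 2)*(a^2 - 4*a + 3) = (a - 5)*(a - 3)*(a + 2)*(a - 1)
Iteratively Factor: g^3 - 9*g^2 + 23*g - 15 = (g - 5)*(g^2 - 4*g + 3) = (g - 5)*(g - 3)*(g - 1)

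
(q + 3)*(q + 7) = q^2 + 10*q + 21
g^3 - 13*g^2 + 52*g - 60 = (g - 6)*(g - 5)*(g - 2)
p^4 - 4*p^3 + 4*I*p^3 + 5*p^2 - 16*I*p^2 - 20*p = p*(p - 4)*(p - I)*(p + 5*I)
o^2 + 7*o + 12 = (o + 3)*(o + 4)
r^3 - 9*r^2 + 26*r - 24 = (r - 4)*(r - 3)*(r - 2)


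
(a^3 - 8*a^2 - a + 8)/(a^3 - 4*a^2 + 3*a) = (a^2 - 7*a - 8)/(a*(a - 3))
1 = 1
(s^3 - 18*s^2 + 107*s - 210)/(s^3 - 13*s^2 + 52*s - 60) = (s - 7)/(s - 2)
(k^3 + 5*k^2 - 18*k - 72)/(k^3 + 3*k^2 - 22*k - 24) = (k + 3)/(k + 1)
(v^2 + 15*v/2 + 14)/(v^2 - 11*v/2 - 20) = (2*v^2 + 15*v + 28)/(2*v^2 - 11*v - 40)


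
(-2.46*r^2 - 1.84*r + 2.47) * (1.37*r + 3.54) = -3.3702*r^3 - 11.2292*r^2 - 3.1297*r + 8.7438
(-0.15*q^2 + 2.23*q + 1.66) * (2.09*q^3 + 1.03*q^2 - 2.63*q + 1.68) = -0.3135*q^5 + 4.5062*q^4 + 6.1608*q^3 - 4.4071*q^2 - 0.619399999999999*q + 2.7888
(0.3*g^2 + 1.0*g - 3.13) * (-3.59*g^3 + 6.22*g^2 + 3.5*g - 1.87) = -1.077*g^5 - 1.724*g^4 + 18.5067*g^3 - 16.5296*g^2 - 12.825*g + 5.8531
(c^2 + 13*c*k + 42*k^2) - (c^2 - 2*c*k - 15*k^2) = 15*c*k + 57*k^2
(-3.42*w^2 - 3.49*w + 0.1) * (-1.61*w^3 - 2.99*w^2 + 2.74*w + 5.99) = 5.5062*w^5 + 15.8447*w^4 + 0.903300000000002*w^3 - 30.3474*w^2 - 20.6311*w + 0.599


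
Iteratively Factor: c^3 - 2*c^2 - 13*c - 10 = (c + 2)*(c^2 - 4*c - 5) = (c + 1)*(c + 2)*(c - 5)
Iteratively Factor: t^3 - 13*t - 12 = (t + 3)*(t^2 - 3*t - 4) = (t - 4)*(t + 3)*(t + 1)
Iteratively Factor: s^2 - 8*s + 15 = (s - 5)*(s - 3)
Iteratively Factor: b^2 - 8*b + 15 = (b - 3)*(b - 5)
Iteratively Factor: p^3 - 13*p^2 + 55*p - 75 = (p - 5)*(p^2 - 8*p + 15) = (p - 5)*(p - 3)*(p - 5)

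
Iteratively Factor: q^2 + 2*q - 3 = (q + 3)*(q - 1)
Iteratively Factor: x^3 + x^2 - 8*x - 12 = (x + 2)*(x^2 - x - 6) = (x - 3)*(x + 2)*(x + 2)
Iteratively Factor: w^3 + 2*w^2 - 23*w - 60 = (w + 3)*(w^2 - w - 20) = (w - 5)*(w + 3)*(w + 4)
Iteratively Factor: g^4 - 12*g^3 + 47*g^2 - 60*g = (g - 5)*(g^3 - 7*g^2 + 12*g) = (g - 5)*(g - 4)*(g^2 - 3*g) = (g - 5)*(g - 4)*(g - 3)*(g)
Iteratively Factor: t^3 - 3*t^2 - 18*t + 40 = (t + 4)*(t^2 - 7*t + 10) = (t - 2)*(t + 4)*(t - 5)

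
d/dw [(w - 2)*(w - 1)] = 2*w - 3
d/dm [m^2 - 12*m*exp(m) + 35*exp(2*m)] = -12*m*exp(m) + 2*m + 70*exp(2*m) - 12*exp(m)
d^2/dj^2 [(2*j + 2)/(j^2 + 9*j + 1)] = 4*((j + 1)*(2*j + 9)^2 - (3*j + 10)*(j^2 + 9*j + 1))/(j^2 + 9*j + 1)^3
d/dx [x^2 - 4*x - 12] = 2*x - 4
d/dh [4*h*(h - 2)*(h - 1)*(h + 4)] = 16*h^3 + 12*h^2 - 80*h + 32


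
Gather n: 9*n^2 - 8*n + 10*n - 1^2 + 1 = 9*n^2 + 2*n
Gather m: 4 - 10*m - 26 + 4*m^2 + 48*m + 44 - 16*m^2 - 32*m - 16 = -12*m^2 + 6*m + 6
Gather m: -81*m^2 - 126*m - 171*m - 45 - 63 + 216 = -81*m^2 - 297*m + 108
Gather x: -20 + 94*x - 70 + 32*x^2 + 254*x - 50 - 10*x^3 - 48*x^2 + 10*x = -10*x^3 - 16*x^2 + 358*x - 140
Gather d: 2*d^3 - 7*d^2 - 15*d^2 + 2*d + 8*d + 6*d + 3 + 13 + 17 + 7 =2*d^3 - 22*d^2 + 16*d + 40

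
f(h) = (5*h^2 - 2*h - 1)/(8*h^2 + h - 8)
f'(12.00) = 0.00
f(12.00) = 0.60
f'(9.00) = 0.00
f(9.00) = 0.59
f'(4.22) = 0.01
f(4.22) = 0.57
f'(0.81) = -5.59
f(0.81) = -0.34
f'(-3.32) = 0.08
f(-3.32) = 0.79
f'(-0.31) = 0.68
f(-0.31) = -0.01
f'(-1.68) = 1.10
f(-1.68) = 1.28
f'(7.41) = 0.00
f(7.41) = 0.59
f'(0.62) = -0.79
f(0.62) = 0.07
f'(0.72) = -1.85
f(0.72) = -0.05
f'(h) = (-16*h - 1)*(5*h^2 - 2*h - 1)/(8*h^2 + h - 8)^2 + (10*h - 2)/(8*h^2 + h - 8)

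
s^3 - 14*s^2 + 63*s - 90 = (s - 6)*(s - 5)*(s - 3)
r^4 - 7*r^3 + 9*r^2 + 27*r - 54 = (r - 3)^3*(r + 2)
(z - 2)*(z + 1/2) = z^2 - 3*z/2 - 1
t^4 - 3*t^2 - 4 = (t - 2)*(t + 2)*(t - I)*(t + I)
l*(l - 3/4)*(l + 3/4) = l^3 - 9*l/16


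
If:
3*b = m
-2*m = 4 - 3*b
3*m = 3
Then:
No Solution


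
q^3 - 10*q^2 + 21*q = q*(q - 7)*(q - 3)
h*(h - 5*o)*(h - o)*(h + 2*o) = h^4 - 4*h^3*o - 7*h^2*o^2 + 10*h*o^3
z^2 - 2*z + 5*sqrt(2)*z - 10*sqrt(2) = (z - 2)*(z + 5*sqrt(2))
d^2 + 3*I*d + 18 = (d - 3*I)*(d + 6*I)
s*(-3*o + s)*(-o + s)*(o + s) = 3*o^3*s - o^2*s^2 - 3*o*s^3 + s^4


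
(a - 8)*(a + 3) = a^2 - 5*a - 24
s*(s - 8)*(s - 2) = s^3 - 10*s^2 + 16*s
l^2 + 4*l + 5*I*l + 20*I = (l + 4)*(l + 5*I)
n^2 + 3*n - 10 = (n - 2)*(n + 5)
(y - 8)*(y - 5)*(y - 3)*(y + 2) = y^4 - 14*y^3 + 47*y^2 + 38*y - 240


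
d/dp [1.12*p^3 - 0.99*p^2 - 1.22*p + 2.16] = 3.36*p^2 - 1.98*p - 1.22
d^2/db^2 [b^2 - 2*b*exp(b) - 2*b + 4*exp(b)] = -2*b*exp(b) + 2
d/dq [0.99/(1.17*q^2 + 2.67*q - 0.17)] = (-2.3166*q - 2.6433)/(1.17*q^2 + 2.67*q - 0.17)^2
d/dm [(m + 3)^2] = 2*m + 6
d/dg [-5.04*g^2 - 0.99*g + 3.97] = -10.08*g - 0.99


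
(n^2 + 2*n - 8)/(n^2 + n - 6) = (n + 4)/(n + 3)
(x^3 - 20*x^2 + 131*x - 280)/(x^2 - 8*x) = x - 12 + 35/x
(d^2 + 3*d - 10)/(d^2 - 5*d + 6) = (d + 5)/(d - 3)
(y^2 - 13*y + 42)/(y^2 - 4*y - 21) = (y - 6)/(y + 3)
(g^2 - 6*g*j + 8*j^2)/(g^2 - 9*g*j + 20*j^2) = (g - 2*j)/(g - 5*j)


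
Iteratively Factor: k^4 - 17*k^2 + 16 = (k + 4)*(k^3 - 4*k^2 - k + 4) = (k - 1)*(k + 4)*(k^2 - 3*k - 4) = (k - 1)*(k + 1)*(k + 4)*(k - 4)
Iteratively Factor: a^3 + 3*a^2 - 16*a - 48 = (a + 4)*(a^2 - a - 12) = (a - 4)*(a + 4)*(a + 3)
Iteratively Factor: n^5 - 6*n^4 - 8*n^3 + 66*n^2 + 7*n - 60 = (n + 1)*(n^4 - 7*n^3 - n^2 + 67*n - 60) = (n - 1)*(n + 1)*(n^3 - 6*n^2 - 7*n + 60) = (n - 5)*(n - 1)*(n + 1)*(n^2 - n - 12) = (n - 5)*(n - 1)*(n + 1)*(n + 3)*(n - 4)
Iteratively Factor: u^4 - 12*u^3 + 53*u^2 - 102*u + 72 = (u - 4)*(u^3 - 8*u^2 + 21*u - 18) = (u - 4)*(u - 3)*(u^2 - 5*u + 6) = (u - 4)*(u - 3)^2*(u - 2)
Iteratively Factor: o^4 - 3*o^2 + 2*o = (o - 1)*(o^3 + o^2 - 2*o) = o*(o - 1)*(o^2 + o - 2) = o*(o - 1)*(o + 2)*(o - 1)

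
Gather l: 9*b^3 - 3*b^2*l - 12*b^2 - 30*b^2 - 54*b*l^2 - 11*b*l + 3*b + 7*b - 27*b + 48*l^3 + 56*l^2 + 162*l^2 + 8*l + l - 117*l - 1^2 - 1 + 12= 9*b^3 - 42*b^2 - 17*b + 48*l^3 + l^2*(218 - 54*b) + l*(-3*b^2 - 11*b - 108) + 10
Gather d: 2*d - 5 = 2*d - 5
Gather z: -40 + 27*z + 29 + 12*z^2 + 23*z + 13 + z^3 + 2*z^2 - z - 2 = z^3 + 14*z^2 + 49*z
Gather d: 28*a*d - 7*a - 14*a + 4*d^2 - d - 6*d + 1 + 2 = -21*a + 4*d^2 + d*(28*a - 7) + 3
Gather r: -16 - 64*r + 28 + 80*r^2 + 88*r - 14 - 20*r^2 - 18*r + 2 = 60*r^2 + 6*r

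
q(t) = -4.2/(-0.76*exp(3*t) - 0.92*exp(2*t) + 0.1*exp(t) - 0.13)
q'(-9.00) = 0.00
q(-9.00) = 32.31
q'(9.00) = 0.00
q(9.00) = 0.00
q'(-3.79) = 0.33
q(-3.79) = 32.76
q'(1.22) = -0.29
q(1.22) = 0.11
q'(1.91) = -0.04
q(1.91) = 0.02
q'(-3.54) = 0.33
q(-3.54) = 32.84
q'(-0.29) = -10.16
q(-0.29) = 4.73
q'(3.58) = -0.00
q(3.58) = 0.00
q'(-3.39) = 0.31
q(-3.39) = 32.89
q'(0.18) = -3.90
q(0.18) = 1.60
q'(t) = -4.2*(2.28*exp(3*t) + 1.84*exp(2*t) - 0.1*exp(t))/(-0.76*exp(3*t) - 0.92*exp(2*t) + 0.1*exp(t) - 0.13)^2 = (-9.576*exp(2*t) - 7.728*exp(t) + 0.42)*exp(t)/(0.76*exp(3*t) + 0.92*exp(2*t) - 0.1*exp(t) + 0.13)^2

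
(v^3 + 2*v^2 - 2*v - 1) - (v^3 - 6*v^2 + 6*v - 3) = 8*v^2 - 8*v + 2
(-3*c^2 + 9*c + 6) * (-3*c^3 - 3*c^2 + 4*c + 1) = 9*c^5 - 18*c^4 - 57*c^3 + 15*c^2 + 33*c + 6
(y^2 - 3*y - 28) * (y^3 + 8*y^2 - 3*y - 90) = y^5 + 5*y^4 - 55*y^3 - 305*y^2 + 354*y + 2520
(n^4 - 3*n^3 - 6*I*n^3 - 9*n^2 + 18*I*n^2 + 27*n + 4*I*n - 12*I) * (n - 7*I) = n^5 - 3*n^4 - 13*I*n^4 - 51*n^3 + 39*I*n^3 + 153*n^2 + 67*I*n^2 + 28*n - 201*I*n - 84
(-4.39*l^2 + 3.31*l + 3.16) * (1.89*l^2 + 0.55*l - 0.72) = -8.2971*l^4 + 3.8414*l^3 + 10.9537*l^2 - 0.6452*l - 2.2752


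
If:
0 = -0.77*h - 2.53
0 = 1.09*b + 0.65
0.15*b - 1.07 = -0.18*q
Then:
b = -0.60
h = -3.29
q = 6.44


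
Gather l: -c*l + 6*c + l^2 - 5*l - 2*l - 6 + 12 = 6*c + l^2 + l*(-c - 7) + 6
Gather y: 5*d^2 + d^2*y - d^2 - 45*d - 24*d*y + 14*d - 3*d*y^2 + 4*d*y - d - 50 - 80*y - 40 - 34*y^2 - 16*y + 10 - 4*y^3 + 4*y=4*d^2 - 32*d - 4*y^3 + y^2*(-3*d - 34) + y*(d^2 - 20*d - 92) - 80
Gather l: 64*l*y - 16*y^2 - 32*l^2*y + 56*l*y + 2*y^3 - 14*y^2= -32*l^2*y + 120*l*y + 2*y^3 - 30*y^2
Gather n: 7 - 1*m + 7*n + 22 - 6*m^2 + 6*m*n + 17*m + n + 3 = -6*m^2 + 16*m + n*(6*m + 8) + 32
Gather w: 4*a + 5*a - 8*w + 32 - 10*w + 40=9*a - 18*w + 72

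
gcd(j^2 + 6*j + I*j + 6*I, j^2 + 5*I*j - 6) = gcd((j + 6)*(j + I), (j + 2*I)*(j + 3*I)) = 1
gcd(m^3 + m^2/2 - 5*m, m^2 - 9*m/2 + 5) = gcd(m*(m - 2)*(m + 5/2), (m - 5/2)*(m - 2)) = m - 2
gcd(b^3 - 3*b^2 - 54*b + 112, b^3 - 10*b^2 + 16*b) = b^2 - 10*b + 16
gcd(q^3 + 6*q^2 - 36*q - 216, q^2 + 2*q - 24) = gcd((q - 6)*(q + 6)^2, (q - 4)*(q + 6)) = q + 6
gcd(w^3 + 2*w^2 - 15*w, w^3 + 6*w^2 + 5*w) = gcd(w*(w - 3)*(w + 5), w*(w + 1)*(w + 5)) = w^2 + 5*w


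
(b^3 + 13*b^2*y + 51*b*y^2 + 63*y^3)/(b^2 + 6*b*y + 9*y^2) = b + 7*y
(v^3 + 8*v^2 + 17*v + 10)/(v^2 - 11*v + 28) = (v^3 + 8*v^2 + 17*v + 10)/(v^2 - 11*v + 28)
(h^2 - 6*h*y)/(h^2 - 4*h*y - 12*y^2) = h/(h + 2*y)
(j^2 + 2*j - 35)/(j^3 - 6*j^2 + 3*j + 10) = (j + 7)/(j^2 - j - 2)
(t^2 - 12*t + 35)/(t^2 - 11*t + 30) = (t - 7)/(t - 6)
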